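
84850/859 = 84850/859 = 98.78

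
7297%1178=229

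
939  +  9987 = 10926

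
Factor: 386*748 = 288728 =2^3*11^1*17^1*193^1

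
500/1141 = 500/1141 = 0.44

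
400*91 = 36400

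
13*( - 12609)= - 163917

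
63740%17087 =12479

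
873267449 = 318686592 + 554580857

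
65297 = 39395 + 25902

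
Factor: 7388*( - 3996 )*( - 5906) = 2^5*3^3*37^1*1847^1*2953^1 = 174359577888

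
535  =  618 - 83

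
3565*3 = 10695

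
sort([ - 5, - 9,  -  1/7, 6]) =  [  -  9, - 5,- 1/7,  6 ]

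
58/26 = 2 +3/13 = 2.23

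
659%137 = 111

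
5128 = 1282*4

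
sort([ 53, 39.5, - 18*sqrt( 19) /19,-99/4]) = [ - 99/4, - 18*sqrt( 19)/19 , 39.5,53 ]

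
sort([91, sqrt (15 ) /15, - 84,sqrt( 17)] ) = [ - 84, sqrt(15 ) /15,sqrt(17),91] 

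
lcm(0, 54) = 0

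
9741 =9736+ 5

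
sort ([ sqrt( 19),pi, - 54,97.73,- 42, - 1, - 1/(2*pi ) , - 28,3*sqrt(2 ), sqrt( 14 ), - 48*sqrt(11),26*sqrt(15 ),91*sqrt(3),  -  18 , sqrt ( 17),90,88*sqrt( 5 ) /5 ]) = [ - 48 * sqrt(  11), - 54, - 42,-28,  -  18,-1, - 1/(2*pi ) , pi, sqrt( 14),sqrt(17)  ,  3 * sqrt (2),sqrt( 19 ),88*sqrt( 5 )/5,90, 97.73,26*sqrt( 15 ), 91*sqrt( 3)] 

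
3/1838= 3/1838=0.00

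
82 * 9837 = 806634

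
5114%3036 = 2078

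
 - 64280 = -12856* 5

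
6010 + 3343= 9353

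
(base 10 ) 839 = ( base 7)2306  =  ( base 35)ny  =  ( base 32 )q7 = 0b1101000111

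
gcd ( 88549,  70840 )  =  1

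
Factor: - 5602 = -2^1*2801^1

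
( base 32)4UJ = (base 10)5075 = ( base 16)13d3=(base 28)6D7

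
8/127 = 8/127 = 0.06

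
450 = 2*225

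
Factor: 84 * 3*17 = 2^2*3^2*7^1*17^1 = 4284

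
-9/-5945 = 9/5945 = 0.00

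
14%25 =14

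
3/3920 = 3/3920 = 0.00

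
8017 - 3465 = 4552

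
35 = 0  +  35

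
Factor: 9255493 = 13^1*229^1 * 3109^1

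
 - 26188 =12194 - 38382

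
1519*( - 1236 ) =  - 1877484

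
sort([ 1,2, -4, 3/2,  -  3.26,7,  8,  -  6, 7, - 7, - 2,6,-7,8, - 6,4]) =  [-7, - 7, - 6, - 6, -4, - 3.26,-2 , 1, 3/2,2,4,6,7, 7, 8, 8 ]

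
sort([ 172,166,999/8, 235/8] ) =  [ 235/8, 999/8, 166,172 ]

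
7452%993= 501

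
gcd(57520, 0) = 57520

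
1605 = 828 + 777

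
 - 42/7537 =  - 1  +  7495/7537 = - 0.01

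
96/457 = 96/457 = 0.21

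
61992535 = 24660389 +37332146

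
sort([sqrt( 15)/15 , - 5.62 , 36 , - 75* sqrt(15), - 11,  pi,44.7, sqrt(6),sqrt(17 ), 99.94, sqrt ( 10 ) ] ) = [ - 75*sqrt(15) , -11, - 5.62,sqrt(15 )/15, sqrt( 6), pi,sqrt( 10 ),  sqrt(17),36,  44.7, 99.94 ] 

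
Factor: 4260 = 2^2*3^1*5^1*71^1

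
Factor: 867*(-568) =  - 2^3*3^1*17^2*71^1 =- 492456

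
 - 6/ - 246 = 1/41 = 0.02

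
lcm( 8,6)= 24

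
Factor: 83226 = 2^1*3^1*11^1*13^1*97^1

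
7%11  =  7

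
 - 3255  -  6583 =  -9838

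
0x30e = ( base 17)2c0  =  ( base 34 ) N0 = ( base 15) 372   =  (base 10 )782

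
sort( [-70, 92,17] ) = [ - 70 , 17,92]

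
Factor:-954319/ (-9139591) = 17^(-1)*101^(-1 ) * 5323^(-1)*954319^1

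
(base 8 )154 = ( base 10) 108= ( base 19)5d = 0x6C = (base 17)66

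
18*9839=177102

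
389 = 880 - 491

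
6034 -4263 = 1771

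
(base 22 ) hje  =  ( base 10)8660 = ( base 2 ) 10000111010100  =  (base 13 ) 3C32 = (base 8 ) 20724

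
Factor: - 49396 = - 2^2 * 53^1*233^1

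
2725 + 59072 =61797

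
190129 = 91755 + 98374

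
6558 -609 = 5949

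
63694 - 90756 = -27062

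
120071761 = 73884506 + 46187255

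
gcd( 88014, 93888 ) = 6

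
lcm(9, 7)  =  63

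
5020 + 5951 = 10971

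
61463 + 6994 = 68457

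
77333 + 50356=127689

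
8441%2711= 308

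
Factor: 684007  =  684007^1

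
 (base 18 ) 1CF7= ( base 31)acf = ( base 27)DJ7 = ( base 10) 9997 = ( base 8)23415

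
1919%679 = 561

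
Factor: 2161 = 2161^1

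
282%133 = 16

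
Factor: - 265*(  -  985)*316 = 82483900 = 2^2*5^2*53^1*79^1 * 197^1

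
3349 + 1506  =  4855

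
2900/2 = 1450 = 1450.00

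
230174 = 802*287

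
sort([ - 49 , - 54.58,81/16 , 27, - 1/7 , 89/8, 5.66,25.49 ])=[ - 54.58,-49, - 1/7, 81/16 , 5.66, 89/8,25.49,27]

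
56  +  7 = 63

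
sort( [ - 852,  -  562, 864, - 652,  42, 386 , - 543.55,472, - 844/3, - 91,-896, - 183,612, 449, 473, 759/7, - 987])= [  -  987,-896, - 852, - 652,-562, - 543.55,-844/3, - 183, - 91, 42, 759/7, 386, 449,472,473 , 612,864 ]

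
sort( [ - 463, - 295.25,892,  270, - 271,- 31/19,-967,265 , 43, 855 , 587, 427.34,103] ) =[- 967, -463, - 295.25, - 271, - 31/19,  43,  103, 265, 270,  427.34, 587,855,892]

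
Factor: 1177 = 11^1*107^1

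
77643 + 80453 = 158096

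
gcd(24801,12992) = 7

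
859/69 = 859/69 = 12.45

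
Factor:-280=-2^3*5^1* 7^1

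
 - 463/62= - 8 + 33/62 = -7.47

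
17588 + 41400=58988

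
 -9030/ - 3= 3010 + 0/1= 3010.00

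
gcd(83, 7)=1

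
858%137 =36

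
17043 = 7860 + 9183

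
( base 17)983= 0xAB4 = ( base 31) 2QC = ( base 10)2740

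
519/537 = 173/179 = 0.97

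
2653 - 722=1931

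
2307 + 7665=9972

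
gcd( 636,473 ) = 1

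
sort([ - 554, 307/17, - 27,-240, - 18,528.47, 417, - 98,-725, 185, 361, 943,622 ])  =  [ - 725, - 554, - 240, - 98, - 27, - 18,307/17,185,361,417,528.47,622,943 ]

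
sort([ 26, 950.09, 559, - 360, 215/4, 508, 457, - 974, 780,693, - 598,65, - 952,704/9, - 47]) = [ - 974,-952, - 598, - 360, - 47, 26,215/4  ,  65, 704/9, 457, 508, 559 , 693, 780,950.09]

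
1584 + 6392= 7976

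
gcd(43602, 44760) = 6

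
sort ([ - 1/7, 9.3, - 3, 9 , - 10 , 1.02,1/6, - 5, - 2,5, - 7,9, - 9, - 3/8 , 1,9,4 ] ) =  [ - 10, - 9,- 7,-5, - 3, - 2, - 3/8, - 1/7, 1/6,1 , 1.02,  4, 5, 9,9,  9,9.3]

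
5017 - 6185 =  - 1168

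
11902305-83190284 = -71287979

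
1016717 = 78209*13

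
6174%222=180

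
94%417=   94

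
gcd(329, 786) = 1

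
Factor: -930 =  - 2^1*3^1*5^1*31^1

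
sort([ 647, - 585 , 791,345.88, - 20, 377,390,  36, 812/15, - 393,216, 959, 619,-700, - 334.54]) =[ - 700, -585, - 393, - 334.54, - 20, 36,812/15, 216,345.88, 377, 390,619,647, 791, 959 ]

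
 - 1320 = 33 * ( - 40 )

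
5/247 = 5/247 = 0.02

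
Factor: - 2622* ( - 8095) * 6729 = 142823630610  =  2^1* 3^2*5^1 * 19^1*23^1 * 1619^1*2243^1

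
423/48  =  8+13/16 =8.81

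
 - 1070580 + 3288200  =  2217620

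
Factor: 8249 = 73^1*113^1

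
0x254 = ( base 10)596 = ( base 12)418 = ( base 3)211002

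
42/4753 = 6/679 = 0.01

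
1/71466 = 1/71466 = 0.00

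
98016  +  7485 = 105501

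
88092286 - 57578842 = 30513444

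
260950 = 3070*85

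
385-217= 168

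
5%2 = 1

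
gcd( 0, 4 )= 4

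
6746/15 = 449+11/15 = 449.73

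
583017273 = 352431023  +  230586250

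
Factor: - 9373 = -7^1 * 13^1*103^1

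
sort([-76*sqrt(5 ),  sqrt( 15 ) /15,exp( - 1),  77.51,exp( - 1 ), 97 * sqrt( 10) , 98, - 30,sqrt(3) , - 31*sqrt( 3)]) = [-76* sqrt( 5),-31*sqrt( 3), - 30,sqrt( 15 ) /15,  exp( -1), exp( - 1), sqrt( 3),77.51,98,97*sqrt( 10) ]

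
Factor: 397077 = 3^1*107^1*1237^1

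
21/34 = 21/34 = 0.62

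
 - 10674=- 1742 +  -  8932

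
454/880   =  227/440 = 0.52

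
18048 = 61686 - 43638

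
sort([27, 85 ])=[27,85] 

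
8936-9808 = -872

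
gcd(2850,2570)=10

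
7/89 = 7/89 = 0.08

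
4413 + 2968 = 7381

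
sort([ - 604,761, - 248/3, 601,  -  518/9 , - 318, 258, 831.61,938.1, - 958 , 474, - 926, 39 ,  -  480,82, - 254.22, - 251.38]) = [- 958, - 926 , - 604, - 480, - 318,-254.22, - 251.38,-248/3, - 518/9,  39, 82,258,  474, 601,761 , 831.61,938.1]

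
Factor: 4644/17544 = 2^(-1)* 3^2*17^( - 1) = 9/34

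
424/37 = 11 + 17/37 = 11.46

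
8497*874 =7426378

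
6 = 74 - 68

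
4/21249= 4/21249= 0.00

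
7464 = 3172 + 4292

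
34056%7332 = 4728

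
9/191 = 9/191 = 0.05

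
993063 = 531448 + 461615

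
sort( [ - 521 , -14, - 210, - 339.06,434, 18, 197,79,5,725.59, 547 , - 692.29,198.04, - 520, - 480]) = [ - 692.29 ,- 521, - 520, - 480, - 339.06, - 210, - 14, 5 , 18,79 , 197,  198.04, 434,547,725.59 ] 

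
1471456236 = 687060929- - 784395307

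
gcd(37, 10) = 1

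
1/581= 1/581 = 0.00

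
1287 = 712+575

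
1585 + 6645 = 8230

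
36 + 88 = 124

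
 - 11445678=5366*( - 2133) 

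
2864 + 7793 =10657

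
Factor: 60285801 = 3^1 * 20095267^1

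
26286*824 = 21659664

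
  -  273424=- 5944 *46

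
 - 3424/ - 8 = 428 + 0/1 = 428.00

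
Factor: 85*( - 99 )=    - 8415 = - 3^2 * 5^1*11^1*17^1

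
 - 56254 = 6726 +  - 62980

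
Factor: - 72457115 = -5^1*373^1*38851^1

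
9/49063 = 9/49063  =  0.00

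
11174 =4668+6506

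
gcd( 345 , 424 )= 1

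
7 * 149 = 1043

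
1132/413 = 1132/413 = 2.74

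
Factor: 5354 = 2^1 * 2677^1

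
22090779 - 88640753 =  -  66549974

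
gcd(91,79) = 1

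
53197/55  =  967 + 12/55 = 967.22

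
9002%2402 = 1796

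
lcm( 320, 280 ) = 2240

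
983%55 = 48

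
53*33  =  1749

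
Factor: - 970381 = - 43^1*22567^1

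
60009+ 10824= 70833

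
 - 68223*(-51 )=3479373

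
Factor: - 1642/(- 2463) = 2^1*3^( - 1) = 2/3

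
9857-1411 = 8446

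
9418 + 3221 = 12639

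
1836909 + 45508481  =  47345390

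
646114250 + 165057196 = 811171446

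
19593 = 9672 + 9921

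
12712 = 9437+3275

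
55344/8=6918 = 6918.00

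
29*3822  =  110838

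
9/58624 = 9/58624 = 0.00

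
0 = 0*7483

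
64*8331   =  533184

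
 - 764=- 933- - 169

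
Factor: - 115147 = -113^1* 1019^1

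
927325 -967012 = -39687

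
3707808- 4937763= -1229955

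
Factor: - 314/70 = -5^( - 1)*7^( - 1 )*157^1 = - 157/35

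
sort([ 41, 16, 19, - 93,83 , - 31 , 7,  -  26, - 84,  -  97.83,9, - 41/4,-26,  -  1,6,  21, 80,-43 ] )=[ - 97.83,-93 ,-84 ,-43 ,  -  31, - 26, - 26,-41/4, - 1,6, 7, 9,16,19,21,41, 80,83 ] 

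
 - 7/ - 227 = 7/227 = 0.03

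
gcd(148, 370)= 74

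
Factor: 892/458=446/229 = 2^1*223^1*229^( - 1 ) 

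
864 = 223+641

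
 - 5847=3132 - 8979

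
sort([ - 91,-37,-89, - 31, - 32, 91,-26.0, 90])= [ - 91, - 89, - 37,-32,-31, - 26.0 , 90, 91]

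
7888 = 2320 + 5568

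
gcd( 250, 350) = 50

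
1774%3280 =1774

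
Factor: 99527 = 99527^1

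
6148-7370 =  -1222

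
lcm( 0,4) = 0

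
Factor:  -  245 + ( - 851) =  - 1096 = -2^3*137^1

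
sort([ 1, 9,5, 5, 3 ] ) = [1, 3, 5,  5,9 ] 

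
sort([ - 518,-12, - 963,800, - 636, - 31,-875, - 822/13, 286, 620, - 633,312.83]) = [ - 963, - 875,-636 , - 633, - 518, - 822/13, - 31, - 12,286,  312.83, 620, 800]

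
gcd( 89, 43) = 1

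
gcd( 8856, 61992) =8856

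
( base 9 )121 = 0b1100100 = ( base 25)40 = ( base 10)100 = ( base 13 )79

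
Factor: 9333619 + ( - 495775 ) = 8837844= 2^2*3^1 * 157^1 * 4691^1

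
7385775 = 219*33725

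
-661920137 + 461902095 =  - 200018042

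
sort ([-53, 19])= [ - 53, 19 ] 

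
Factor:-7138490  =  -2^1* 5^1*19^1*37571^1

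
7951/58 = 137 + 5/58   =  137.09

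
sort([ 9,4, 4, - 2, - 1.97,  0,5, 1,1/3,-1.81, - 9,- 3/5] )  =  [ - 9,- 2,  -  1.97,- 1.81, - 3/5, 0, 1/3, 1, 4, 4, 5, 9 ]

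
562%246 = 70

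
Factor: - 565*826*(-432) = 201610080 = 2^5*3^3*5^1*7^1*59^1*113^1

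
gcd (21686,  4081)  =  7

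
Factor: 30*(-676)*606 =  - 12289680 = - 2^4* 3^2*5^1*  13^2* 101^1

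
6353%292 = 221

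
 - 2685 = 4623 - 7308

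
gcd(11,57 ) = 1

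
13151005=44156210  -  31005205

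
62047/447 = 138+361/447 = 138.81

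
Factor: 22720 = 2^6*5^1*71^1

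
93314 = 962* 97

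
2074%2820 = 2074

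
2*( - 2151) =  - 4302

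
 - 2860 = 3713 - 6573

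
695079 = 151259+543820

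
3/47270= 3/47270 = 0.00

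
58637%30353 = 28284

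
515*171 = 88065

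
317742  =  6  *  52957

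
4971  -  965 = 4006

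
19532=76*257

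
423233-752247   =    -  329014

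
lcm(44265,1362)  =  88530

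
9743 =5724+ 4019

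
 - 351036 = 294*( - 1194)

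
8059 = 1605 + 6454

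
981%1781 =981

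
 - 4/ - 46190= 2/23095 = 0.00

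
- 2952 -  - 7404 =4452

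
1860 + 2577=4437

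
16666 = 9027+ 7639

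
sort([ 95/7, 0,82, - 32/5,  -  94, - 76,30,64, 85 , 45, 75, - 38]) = [ - 94, - 76,  -  38 , - 32/5,0, 95/7,  30, 45, 64, 75, 82,85 ] 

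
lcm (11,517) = 517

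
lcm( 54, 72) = 216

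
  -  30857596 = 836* ( - 36911 )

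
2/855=2/855 = 0.00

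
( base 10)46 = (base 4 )232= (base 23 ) 20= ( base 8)56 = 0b101110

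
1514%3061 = 1514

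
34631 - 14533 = 20098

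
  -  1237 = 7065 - 8302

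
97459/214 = 455  +  89/214=455.42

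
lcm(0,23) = 0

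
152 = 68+84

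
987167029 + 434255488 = 1421422517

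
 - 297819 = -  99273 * 3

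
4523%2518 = 2005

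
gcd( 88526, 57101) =1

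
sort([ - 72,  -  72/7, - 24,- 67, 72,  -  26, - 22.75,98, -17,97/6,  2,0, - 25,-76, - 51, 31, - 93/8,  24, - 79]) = [ - 79, - 76, - 72, - 67 ,-51,-26, - 25, - 24, - 22.75,  -  17, -93/8, - 72/7, 0, 2, 97/6,24, 31, 72, 98 ] 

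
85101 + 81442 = 166543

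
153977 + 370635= 524612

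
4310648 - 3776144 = 534504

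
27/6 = 9/2 = 4.50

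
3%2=1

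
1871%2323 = 1871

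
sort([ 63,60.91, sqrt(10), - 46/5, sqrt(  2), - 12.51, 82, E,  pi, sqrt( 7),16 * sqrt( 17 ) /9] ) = [ - 12.51, - 46/5, sqrt( 2), sqrt( 7 ),E,  pi,sqrt( 10) , 16*sqrt( 17) /9,60.91 , 63,82] 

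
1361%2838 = 1361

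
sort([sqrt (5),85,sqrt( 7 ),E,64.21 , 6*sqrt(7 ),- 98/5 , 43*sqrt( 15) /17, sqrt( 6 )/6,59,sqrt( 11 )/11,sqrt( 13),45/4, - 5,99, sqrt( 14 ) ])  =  [ - 98/5, - 5,  sqrt( 11)/11,sqrt(6)/6, sqrt(5),sqrt( 7) , E,sqrt( 13 ),sqrt( 14),43 * sqrt( 15)/17, 45/4,6 * sqrt ( 7 ), 59,64.21,85,99]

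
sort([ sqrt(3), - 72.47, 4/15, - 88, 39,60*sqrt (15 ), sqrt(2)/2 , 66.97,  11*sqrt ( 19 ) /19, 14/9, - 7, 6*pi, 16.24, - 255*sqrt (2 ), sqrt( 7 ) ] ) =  [ - 255*sqrt( 2 ), - 88 , - 72.47, - 7, 4/15, sqrt ( 2 )/2, 14/9,sqrt( 3),11*sqrt(19) /19, sqrt ( 7), 16.24, 6 * pi, 39, 66.97,60*  sqrt( 15 ) ] 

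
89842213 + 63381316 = 153223529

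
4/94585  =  4/94585 = 0.00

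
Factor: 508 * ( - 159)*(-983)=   2^2*3^1*53^1 *127^1*983^1= 79398876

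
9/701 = 9/701 = 0.01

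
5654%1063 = 339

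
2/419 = 2/419 = 0.00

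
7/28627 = 7/28627 = 0.00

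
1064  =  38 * 28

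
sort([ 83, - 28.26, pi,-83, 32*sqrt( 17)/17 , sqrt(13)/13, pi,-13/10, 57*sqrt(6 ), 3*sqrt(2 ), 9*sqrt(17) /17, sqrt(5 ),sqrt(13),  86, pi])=[- 83, - 28.26, - 13/10, sqrt(13)/13,9*sqrt ( 17 ) /17, sqrt(5)  ,  pi , pi, pi , sqrt(13), 3*sqrt( 2 ),32*sqrt(17)/17, 83, 86, 57 * sqrt(6 ) ]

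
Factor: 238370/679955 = 2^1*11^2 * 197^1*239^(- 1 ) * 569^( - 1) = 47674/135991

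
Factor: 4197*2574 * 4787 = 51714334386 = 2^1*3^3 *11^1*13^1 * 1399^1* 4787^1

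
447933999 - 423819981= 24114018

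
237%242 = 237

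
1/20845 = 1/20845 = 0.00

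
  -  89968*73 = -6567664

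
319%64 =63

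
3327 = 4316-989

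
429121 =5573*77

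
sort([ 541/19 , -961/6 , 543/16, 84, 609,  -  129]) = [ - 961/6, - 129,541/19, 543/16, 84,609]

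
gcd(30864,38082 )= 6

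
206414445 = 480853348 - 274438903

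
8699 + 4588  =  13287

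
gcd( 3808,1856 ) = 32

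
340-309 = 31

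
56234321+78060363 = 134294684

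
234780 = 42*5590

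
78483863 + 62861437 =141345300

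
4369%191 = 167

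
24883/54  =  24883/54 = 460.80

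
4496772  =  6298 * 714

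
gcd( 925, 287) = 1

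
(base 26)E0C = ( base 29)B7M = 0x2504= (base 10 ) 9476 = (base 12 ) 5598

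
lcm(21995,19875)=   1649625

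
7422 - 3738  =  3684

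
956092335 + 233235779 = 1189328114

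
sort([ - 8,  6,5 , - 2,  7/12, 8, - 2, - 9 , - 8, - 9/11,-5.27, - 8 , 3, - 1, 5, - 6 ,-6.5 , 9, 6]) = [ - 9 ,-8,-8, - 8, - 6.5, - 6, - 5.27, -2, - 2, - 1, - 9/11,7/12,3, 5 , 5, 6,6, 8,9 ]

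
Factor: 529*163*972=2^2*3^5* 23^2*163^1 =83812644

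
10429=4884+5545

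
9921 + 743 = 10664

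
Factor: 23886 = 2^1 * 3^2*1327^1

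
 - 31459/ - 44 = 31459/44 = 714.98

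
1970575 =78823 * 25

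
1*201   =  201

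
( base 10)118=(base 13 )91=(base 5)433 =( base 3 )11101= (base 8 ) 166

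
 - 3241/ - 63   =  51 + 4/9 = 51.44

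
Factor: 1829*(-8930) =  - 2^1*5^1 * 19^1 * 31^1 * 47^1 * 59^1  =  - 16332970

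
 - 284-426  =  -710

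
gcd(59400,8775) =675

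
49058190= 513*95630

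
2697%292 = 69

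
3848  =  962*4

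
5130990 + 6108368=11239358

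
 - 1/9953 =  - 1 + 9952/9953 = -0.00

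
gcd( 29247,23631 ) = 3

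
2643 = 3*881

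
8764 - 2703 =6061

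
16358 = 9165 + 7193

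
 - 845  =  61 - 906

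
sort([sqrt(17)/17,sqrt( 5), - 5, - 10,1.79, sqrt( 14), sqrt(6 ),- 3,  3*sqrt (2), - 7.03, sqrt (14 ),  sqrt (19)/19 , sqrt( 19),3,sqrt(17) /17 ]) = [ - 10 , - 7.03 ,-5,-3,  sqrt( 19)/19,sqrt(17) /17,sqrt(17)/17, 1.79, sqrt ( 5 ),  sqrt(6 ) , 3, sqrt( 14), sqrt ( 14),3*sqrt(2 ), sqrt ( 19 )]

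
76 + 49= 125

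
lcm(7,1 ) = 7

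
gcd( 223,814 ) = 1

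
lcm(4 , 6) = 12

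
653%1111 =653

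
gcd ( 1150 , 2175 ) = 25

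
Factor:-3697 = - 3697^1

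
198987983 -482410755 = - 283422772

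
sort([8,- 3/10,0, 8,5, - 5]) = [ - 5 ,-3/10, 0,5, 8,8]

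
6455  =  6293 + 162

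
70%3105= 70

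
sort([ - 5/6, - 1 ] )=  [ - 1, - 5/6 ] 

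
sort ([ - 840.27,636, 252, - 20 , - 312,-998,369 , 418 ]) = [ - 998,-840.27, - 312, - 20, 252,369 , 418, 636] 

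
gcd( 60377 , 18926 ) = 1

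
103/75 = 1 + 28/75 = 1.37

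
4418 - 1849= 2569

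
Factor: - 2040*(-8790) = 17931600 = 2^4*3^2*5^2*17^1*293^1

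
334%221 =113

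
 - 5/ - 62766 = 5/62766 = 0.00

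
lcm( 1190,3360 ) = 57120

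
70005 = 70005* 1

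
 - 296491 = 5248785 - 5545276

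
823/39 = 21  +  4/39 = 21.10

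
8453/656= 8453/656= 12.89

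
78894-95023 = -16129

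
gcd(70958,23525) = 1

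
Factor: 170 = 2^1*5^1*17^1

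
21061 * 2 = 42122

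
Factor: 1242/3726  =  1/3  =  3^( - 1 ) 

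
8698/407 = 21+151/407 = 21.37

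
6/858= 1/143= 0.01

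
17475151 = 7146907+10328244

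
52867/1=52867= 52867.00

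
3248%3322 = 3248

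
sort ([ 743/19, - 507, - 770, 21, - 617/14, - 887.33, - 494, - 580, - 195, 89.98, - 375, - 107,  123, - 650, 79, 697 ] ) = [ - 887.33, - 770, - 650, - 580,-507, - 494, - 375, - 195, - 107, - 617/14, 21,743/19, 79, 89.98, 123, 697] 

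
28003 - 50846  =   - 22843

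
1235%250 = 235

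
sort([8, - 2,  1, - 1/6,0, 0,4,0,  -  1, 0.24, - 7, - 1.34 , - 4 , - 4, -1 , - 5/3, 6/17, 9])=[-7,  -  4, - 4, - 2,  -  5/3, - 1.34, - 1, - 1,-1/6 , 0, 0,0,0.24,6/17,  1,  4,8, 9]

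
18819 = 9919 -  - 8900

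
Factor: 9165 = 3^1*5^1*13^1 * 47^1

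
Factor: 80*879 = 70320 = 2^4 * 3^1*5^1 * 293^1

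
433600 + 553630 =987230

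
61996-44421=17575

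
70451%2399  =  880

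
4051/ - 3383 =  - 2 + 2715/3383 = - 1.20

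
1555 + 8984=10539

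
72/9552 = 3/398 = 0.01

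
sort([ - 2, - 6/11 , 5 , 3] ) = [ - 2 , - 6/11,3, 5]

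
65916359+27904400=93820759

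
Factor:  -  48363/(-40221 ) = 16121/13407 = 3^(-1)*7^3*41^(-1)  *  47^1  *  109^( - 1 )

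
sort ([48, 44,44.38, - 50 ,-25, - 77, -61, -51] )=[ - 77,-61 , - 51 , - 50,-25,  44,44.38, 48]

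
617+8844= 9461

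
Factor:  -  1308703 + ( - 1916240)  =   - 3^2*358327^1= - 3224943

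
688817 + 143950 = 832767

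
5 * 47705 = 238525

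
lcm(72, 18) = 72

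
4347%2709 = 1638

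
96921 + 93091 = 190012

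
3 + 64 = 67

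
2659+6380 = 9039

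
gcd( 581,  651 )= 7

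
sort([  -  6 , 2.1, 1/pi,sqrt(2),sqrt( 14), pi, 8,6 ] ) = [-6, 1/pi,sqrt (2),2.1, pi, sqrt( 14 ),  6,8 ]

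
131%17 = 12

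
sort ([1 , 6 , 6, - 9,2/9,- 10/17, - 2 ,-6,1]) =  [-9,-6, - 2, - 10/17, 2/9,1 , 1, 6, 6]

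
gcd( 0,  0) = 0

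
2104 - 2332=-228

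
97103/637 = 97103/637 = 152.44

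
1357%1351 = 6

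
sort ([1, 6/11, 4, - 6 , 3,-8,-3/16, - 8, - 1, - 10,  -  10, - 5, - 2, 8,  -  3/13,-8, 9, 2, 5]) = [ - 10, - 10, - 8,  -  8,  -  8, - 6, - 5,-2, - 1, - 3/13, - 3/16, 6/11, 1,  2,3, 4,5,8,9]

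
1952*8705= 16992160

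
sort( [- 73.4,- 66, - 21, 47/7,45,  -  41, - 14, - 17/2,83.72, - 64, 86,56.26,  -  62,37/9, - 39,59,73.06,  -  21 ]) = [ - 73.4, - 66, - 64, - 62,- 41, - 39 , - 21, - 21 ,-14, -17/2,37/9,47/7,45,56.26,59, 73.06, 83.72,86]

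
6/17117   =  6/17117 = 0.00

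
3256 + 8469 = 11725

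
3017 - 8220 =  - 5203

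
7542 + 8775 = 16317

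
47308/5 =47308/5 = 9461.60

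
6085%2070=1945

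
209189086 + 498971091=708160177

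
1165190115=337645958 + 827544157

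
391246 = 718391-327145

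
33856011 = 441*76771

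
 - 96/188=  - 1 + 23/47 = -0.51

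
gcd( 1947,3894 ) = 1947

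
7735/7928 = 7735/7928 = 0.98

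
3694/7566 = 1847/3783 = 0.49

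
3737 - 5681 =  - 1944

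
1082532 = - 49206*( - 22 )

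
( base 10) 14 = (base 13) 11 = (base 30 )e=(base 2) 1110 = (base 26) E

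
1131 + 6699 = 7830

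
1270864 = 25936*49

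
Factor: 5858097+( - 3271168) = 2586929 = 37^1 * 139^1*503^1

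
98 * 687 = 67326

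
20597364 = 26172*787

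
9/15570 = 1/1730 = 0.00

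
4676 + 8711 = 13387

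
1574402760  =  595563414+978839346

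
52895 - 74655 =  - 21760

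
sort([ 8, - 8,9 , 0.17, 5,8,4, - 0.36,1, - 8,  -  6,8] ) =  [ - 8, - 8, - 6,-0.36, 0.17,1,4, 5, 8, 8,8,9 ]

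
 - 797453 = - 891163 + 93710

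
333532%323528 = 10004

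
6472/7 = 924 +4/7 =924.57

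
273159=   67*4077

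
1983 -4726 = -2743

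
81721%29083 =23555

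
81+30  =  111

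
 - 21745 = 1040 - 22785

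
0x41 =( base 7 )122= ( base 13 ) 50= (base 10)65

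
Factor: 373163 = 7^1 * 53309^1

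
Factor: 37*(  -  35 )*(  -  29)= 37555 =5^1*7^1*29^1*37^1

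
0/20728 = 0 = 0.00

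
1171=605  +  566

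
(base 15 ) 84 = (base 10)124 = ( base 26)4k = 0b1111100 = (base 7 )235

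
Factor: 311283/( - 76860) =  - 81/20 =- 2^( - 2)*3^4*5^ ( - 1)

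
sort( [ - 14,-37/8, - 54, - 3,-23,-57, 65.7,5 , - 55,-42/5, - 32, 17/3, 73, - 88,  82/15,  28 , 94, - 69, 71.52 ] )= [ - 88, - 69,-57, - 55, - 54 ,-32, - 23, - 14, - 42/5 , - 37/8,-3, 5, 82/15,17/3, 28 , 65.7,71.52,73 , 94 ] 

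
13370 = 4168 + 9202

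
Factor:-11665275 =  - 3^1*5^2 *155537^1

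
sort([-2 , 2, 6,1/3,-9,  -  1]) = [ - 9, - 2  , - 1,  1/3, 2 , 6 ] 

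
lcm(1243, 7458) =7458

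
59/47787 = 59/47787  =  0.00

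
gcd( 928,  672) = 32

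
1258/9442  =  629/4721 = 0.13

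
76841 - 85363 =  - 8522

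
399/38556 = 19/1836  =  0.01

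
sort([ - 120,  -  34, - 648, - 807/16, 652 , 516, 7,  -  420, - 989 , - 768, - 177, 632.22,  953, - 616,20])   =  [-989, - 768,-648,  -  616, - 420, - 177, - 120, - 807/16, - 34, 7, 20,516, 632.22,652, 953 ]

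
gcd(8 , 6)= 2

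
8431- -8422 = 16853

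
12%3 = 0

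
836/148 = 209/37 = 5.65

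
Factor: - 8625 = -3^1*5^3*23^1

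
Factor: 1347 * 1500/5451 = 2^2*3^1 * 5^3*23^(-1 )*79^( - 1 )*449^1 = 673500/1817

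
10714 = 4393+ 6321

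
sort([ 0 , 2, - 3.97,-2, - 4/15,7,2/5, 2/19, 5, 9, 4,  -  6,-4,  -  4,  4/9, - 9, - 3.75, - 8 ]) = [-9,-8,-6, - 4, - 4,-3.97, - 3.75, - 2,-4/15,0,2/19,2/5,4/9,2,4, 5, 7,9] 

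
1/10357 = 1/10357  =  0.00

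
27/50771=27/50771  =  0.00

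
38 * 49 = 1862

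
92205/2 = 46102+1/2= 46102.50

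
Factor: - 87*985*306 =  - 26222670 = - 2^1*3^3*5^1*17^1*29^1*197^1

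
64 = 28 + 36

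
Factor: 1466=2^1*733^1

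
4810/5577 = 370/429 = 0.86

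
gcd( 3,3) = 3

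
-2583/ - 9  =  287 + 0/1 = 287.00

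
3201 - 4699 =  - 1498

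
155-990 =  - 835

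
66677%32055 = 2567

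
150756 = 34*4434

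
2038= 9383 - 7345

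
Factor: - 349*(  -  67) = 67^1* 349^1 = 23383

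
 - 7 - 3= - 10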